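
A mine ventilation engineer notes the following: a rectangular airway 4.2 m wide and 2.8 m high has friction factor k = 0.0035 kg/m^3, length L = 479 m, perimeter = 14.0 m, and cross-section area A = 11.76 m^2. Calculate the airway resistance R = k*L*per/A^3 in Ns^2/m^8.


0.0144 Ns^2/m^8

Compute the numerator:
k * L * per = 0.0035 * 479 * 14.0
= 23.471
Compute the denominator:
A^3 = 11.76^3 = 1626.379776
Resistance:
R = 23.471 / 1626.379776
= 0.0144 Ns^2/m^8


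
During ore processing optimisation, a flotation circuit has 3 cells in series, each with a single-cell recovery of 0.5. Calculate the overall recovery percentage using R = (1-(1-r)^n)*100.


87.5%

Complement of single-cell recovery:
1 - r = 1 - 0.5 = 0.5
Raise to power n:
(1 - r)^3 = 0.5^3 = 0.125
Overall recovery:
R = (1 - 0.125) * 100
= 87.5%


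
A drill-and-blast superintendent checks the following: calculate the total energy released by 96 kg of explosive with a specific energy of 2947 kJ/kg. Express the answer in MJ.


282.912 MJ

Energy = mass * specific_energy / 1000
= 96 * 2947 / 1000
= 282912 / 1000
= 282.912 MJ


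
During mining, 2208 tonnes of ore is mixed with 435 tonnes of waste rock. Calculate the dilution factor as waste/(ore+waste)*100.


16.4586%

Total material = ore + waste
= 2208 + 435 = 2643 tonnes
Dilution = waste / total * 100
= 435 / 2643 * 100
= 0.1645856981 * 100
= 16.4586%


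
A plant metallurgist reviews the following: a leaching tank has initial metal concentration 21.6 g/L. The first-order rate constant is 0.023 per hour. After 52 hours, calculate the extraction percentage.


Compute the exponent:
-k * t = -0.023 * 52 = -1.196
Remaining concentration:
C = 21.6 * exp(-1.196)
= 21.6 * 0.3024014015
= 6.531870273 g/L
Extracted = 21.6 - 6.531870273 = 15.06812973 g/L
Extraction % = 15.06812973 / 21.6 * 100
= 69.7599%

69.7599%


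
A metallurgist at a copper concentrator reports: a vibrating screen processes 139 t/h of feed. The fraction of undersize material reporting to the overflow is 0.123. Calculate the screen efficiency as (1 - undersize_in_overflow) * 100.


Screen efficiency = (1 - fraction of undersize in overflow) * 100
= (1 - 0.123) * 100
= 0.877 * 100
= 87.7%

87.7%


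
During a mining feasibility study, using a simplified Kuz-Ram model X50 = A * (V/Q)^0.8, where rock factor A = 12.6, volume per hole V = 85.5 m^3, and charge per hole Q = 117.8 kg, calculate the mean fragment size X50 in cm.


Compute V/Q:
V/Q = 85.5 / 117.8 = 0.7258064516
Raise to the power 0.8:
(V/Q)^0.8 = 0.7258064516^0.8 = 0.7738497728
Multiply by A:
X50 = 12.6 * 0.7738497728
= 9.7505 cm

9.7505 cm


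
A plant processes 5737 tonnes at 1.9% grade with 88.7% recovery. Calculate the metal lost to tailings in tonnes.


Total metal in feed:
= 5737 * 1.9 / 100 = 109.003 tonnes
Metal recovered:
= 109.003 * 88.7 / 100 = 96.685661 tonnes
Metal lost to tailings:
= 109.003 - 96.685661
= 12.3173 tonnes

12.3173 tonnes


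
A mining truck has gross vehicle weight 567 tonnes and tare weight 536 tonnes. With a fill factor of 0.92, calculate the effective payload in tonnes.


Maximum payload = gross - tare
= 567 - 536 = 31 tonnes
Effective payload = max payload * fill factor
= 31 * 0.92
= 28.52 tonnes

28.52 tonnes


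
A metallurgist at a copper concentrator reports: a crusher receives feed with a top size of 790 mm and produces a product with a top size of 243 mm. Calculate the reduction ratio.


3.251

Reduction ratio = feed size / product size
= 790 / 243
= 3.251


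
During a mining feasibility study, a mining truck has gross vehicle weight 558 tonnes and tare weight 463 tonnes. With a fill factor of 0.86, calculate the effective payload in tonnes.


81.7 tonnes

Maximum payload = gross - tare
= 558 - 463 = 95 tonnes
Effective payload = max payload * fill factor
= 95 * 0.86
= 81.7 tonnes


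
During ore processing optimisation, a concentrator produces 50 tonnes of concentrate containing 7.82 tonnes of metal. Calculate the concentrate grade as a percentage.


Grade = (metal in concentrate / concentrate mass) * 100
= (7.82 / 50) * 100
= 0.1564 * 100
= 15.64%

15.64%


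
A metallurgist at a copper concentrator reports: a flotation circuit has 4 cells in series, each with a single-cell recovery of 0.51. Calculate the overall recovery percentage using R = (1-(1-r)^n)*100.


Complement of single-cell recovery:
1 - r = 1 - 0.51 = 0.49
Raise to power n:
(1 - r)^4 = 0.49^4 = 0.05764801
Overall recovery:
R = (1 - 0.05764801) * 100
= 94.2352%

94.2352%


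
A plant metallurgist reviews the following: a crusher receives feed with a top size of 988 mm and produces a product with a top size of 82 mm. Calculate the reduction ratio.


Reduction ratio = feed size / product size
= 988 / 82
= 12.0488

12.0488


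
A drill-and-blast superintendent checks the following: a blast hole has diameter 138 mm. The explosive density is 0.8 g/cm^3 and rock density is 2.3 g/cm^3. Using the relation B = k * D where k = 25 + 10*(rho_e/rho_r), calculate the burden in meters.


3.93 m

First, compute k:
rho_e / rho_r = 0.8 / 2.3 = 0.347826087
k = 25 + 10 * 0.347826087 = 28.47826087
Then, compute burden:
B = k * D / 1000 = 28.47826087 * 138 / 1000
= 3930 / 1000
= 3.93 m


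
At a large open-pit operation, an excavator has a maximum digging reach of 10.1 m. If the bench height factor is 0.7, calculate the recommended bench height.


Bench height = reach * factor
= 10.1 * 0.7
= 7.07 m

7.07 m


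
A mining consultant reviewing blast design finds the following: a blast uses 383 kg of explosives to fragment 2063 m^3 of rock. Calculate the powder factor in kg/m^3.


0.1857 kg/m^3

Powder factor = explosive mass / rock volume
= 383 / 2063
= 0.1857 kg/m^3


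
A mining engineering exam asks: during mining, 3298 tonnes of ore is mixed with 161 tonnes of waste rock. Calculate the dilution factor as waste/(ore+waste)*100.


Total material = ore + waste
= 3298 + 161 = 3459 tonnes
Dilution = waste / total * 100
= 161 / 3459 * 100
= 0.04654524429 * 100
= 4.6545%

4.6545%


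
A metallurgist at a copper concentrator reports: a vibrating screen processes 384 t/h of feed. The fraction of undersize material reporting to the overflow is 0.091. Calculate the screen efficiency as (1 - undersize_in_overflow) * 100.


90.9%

Screen efficiency = (1 - fraction of undersize in overflow) * 100
= (1 - 0.091) * 100
= 0.909 * 100
= 90.9%


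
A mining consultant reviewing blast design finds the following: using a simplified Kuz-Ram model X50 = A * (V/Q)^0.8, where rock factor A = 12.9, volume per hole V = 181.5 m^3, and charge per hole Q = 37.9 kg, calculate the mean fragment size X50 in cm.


45.1627 cm

Compute V/Q:
V/Q = 181.5 / 37.9 = 4.788918206
Raise to the power 0.8:
(V/Q)^0.8 = 4.788918206^0.8 = 3.500982465
Multiply by A:
X50 = 12.9 * 3.500982465
= 45.1627 cm


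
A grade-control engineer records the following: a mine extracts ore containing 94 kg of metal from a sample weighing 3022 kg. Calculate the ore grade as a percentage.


Ore grade = (metal mass / ore mass) * 100
= (94 / 3022) * 100
= 0.03110522833 * 100
= 3.1105%

3.1105%


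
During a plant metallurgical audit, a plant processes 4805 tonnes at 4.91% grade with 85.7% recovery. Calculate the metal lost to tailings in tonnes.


Total metal in feed:
= 4805 * 4.91 / 100 = 235.9255 tonnes
Metal recovered:
= 235.9255 * 85.7 / 100 = 202.1881535 tonnes
Metal lost to tailings:
= 235.9255 - 202.1881535
= 33.7373 tonnes

33.7373 tonnes


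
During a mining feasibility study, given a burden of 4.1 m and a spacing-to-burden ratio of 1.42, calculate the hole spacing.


Spacing = burden * ratio
= 4.1 * 1.42
= 5.822 m

5.822 m


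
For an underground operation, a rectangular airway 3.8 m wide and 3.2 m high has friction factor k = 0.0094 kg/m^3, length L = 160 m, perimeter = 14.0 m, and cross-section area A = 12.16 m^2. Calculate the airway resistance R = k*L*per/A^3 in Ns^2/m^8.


0.0117 Ns^2/m^8

Compute the numerator:
k * L * per = 0.0094 * 160 * 14.0
= 21.056
Compute the denominator:
A^3 = 12.16^3 = 1798.045696
Resistance:
R = 21.056 / 1798.045696
= 0.0117 Ns^2/m^8


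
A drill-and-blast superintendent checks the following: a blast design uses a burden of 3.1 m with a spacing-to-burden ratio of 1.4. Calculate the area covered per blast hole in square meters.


First, find the spacing:
Spacing = burden * ratio = 3.1 * 1.4
= 4.34 m
Then, calculate the area:
Area = burden * spacing = 3.1 * 4.34
= 13.454 m^2

13.454 m^2


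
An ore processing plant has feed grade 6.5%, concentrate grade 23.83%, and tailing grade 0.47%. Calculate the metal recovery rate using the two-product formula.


94.6357%

Using the two-product formula:
R = 100 * c * (f - t) / (f * (c - t))
Numerator = 100 * 23.83 * (6.5 - 0.47)
= 100 * 23.83 * 6.03
= 14369.49
Denominator = 6.5 * (23.83 - 0.47)
= 6.5 * 23.36
= 151.84
R = 14369.49 / 151.84
= 94.6357%


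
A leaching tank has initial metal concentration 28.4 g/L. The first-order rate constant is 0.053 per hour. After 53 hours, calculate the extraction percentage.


93.9735%

Compute the exponent:
-k * t = -0.053 * 53 = -2.809
Remaining concentration:
C = 28.4 * exp(-2.809)
= 28.4 * 0.0602652275
= 1.711532461 g/L
Extracted = 28.4 - 1.711532461 = 26.68846754 g/L
Extraction % = 26.68846754 / 28.4 * 100
= 93.9735%


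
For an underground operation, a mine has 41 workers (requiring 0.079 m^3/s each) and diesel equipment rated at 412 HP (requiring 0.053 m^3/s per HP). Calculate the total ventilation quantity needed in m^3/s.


25.075 m^3/s

Airflow for workers:
Q_people = 41 * 0.079 = 3.239 m^3/s
Airflow for diesel equipment:
Q_diesel = 412 * 0.053 = 21.836 m^3/s
Total ventilation:
Q_total = 3.239 + 21.836
= 25.075 m^3/s


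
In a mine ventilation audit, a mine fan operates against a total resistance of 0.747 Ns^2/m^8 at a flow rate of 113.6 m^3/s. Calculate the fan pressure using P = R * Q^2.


Compute Q^2:
Q^2 = 113.6^2 = 12904.96
Compute pressure:
P = R * Q^2 = 0.747 * 12904.96
= 9640.0051 Pa

9640.0051 Pa


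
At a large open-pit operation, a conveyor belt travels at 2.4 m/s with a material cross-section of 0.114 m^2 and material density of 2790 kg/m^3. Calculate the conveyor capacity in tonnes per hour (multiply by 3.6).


2748.0384 t/h

Volumetric flow = speed * area
= 2.4 * 0.114 = 0.2736 m^3/s
Mass flow = volumetric * density
= 0.2736 * 2790 = 763.344 kg/s
Convert to t/h: multiply by 3.6
Capacity = 763.344 * 3.6
= 2748.0384 t/h


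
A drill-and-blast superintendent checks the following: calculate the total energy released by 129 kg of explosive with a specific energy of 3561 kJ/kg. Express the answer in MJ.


459.369 MJ

Energy = mass * specific_energy / 1000
= 129 * 3561 / 1000
= 459369 / 1000
= 459.369 MJ


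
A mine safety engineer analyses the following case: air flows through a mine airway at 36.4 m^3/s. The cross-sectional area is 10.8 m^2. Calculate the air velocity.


3.3704 m/s

Velocity = flow rate / cross-sectional area
= 36.4 / 10.8
= 3.3704 m/s


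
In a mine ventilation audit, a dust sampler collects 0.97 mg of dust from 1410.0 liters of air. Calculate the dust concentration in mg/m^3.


Convert liters to m^3: 1 m^3 = 1000 L
Concentration = mass / volume * 1000
= 0.97 / 1410.0 * 1000
= 0.0006879432624 * 1000
= 0.6879 mg/m^3

0.6879 mg/m^3


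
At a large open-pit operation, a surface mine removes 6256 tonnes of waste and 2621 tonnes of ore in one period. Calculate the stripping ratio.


Stripping ratio = waste tonnage / ore tonnage
= 6256 / 2621
= 2.3869

2.3869


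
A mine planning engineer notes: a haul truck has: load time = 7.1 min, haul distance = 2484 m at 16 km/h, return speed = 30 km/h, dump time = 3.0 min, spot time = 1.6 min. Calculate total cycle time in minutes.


Convert haul speed to m/min: 16 * 1000/60 = 266.6666667 m/min
Haul time = 2484 / 266.6666667 = 9.315 min
Convert return speed to m/min: 30 * 1000/60 = 500 m/min
Return time = 2484 / 500 = 4.968 min
Total cycle time:
= 7.1 + 9.315 + 3.0 + 4.968 + 1.6
= 25.983 min

25.983 min


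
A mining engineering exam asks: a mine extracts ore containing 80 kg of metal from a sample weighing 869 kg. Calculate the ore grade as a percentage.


Ore grade = (metal mass / ore mass) * 100
= (80 / 869) * 100
= 0.0920598389 * 100
= 9.206%

9.206%


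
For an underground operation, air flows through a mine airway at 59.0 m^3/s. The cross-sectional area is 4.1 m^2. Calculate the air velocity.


Velocity = flow rate / cross-sectional area
= 59.0 / 4.1
= 14.3902 m/s

14.3902 m/s


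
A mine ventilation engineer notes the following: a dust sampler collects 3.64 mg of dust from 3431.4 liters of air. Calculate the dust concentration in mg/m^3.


Convert liters to m^3: 1 m^3 = 1000 L
Concentration = mass / volume * 1000
= 3.64 / 3431.4 * 1000
= 0.001060791514 * 1000
= 1.0608 mg/m^3

1.0608 mg/m^3


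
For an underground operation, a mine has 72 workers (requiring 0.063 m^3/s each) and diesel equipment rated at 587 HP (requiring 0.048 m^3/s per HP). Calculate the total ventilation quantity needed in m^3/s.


Airflow for workers:
Q_people = 72 * 0.063 = 4.536 m^3/s
Airflow for diesel equipment:
Q_diesel = 587 * 0.048 = 28.176 m^3/s
Total ventilation:
Q_total = 4.536 + 28.176
= 32.712 m^3/s

32.712 m^3/s


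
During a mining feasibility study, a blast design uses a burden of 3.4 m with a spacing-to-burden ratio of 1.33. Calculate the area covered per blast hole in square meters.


First, find the spacing:
Spacing = burden * ratio = 3.4 * 1.33
= 4.522 m
Then, calculate the area:
Area = burden * spacing = 3.4 * 4.522
= 15.3748 m^2

15.3748 m^2


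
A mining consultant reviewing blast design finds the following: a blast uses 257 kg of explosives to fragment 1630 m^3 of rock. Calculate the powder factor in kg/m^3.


Powder factor = explosive mass / rock volume
= 257 / 1630
= 0.1577 kg/m^3

0.1577 kg/m^3


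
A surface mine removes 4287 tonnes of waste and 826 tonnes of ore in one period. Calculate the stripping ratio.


5.1901

Stripping ratio = waste tonnage / ore tonnage
= 4287 / 826
= 5.1901


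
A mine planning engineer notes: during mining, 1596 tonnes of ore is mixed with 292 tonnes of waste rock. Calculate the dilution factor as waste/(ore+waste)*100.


15.4661%

Total material = ore + waste
= 1596 + 292 = 1888 tonnes
Dilution = waste / total * 100
= 292 / 1888 * 100
= 0.1546610169 * 100
= 15.4661%


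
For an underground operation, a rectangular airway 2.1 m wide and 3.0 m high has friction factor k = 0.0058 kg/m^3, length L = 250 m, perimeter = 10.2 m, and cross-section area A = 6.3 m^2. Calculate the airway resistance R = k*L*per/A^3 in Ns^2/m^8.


0.0591 Ns^2/m^8

Compute the numerator:
k * L * per = 0.0058 * 250 * 10.2
= 14.79
Compute the denominator:
A^3 = 6.3^3 = 250.047
Resistance:
R = 14.79 / 250.047
= 0.0591 Ns^2/m^8


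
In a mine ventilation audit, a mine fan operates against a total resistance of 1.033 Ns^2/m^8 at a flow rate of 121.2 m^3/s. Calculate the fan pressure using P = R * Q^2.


Compute Q^2:
Q^2 = 121.2^2 = 14689.44
Compute pressure:
P = R * Q^2 = 1.033 * 14689.44
= 15174.1915 Pa

15174.1915 Pa


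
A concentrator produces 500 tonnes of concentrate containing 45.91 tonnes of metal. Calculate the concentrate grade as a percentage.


9.182%

Grade = (metal in concentrate / concentrate mass) * 100
= (45.91 / 500) * 100
= 0.09182 * 100
= 9.182%


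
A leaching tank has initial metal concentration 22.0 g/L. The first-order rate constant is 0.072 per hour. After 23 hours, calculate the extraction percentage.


Compute the exponent:
-k * t = -0.072 * 23 = -1.656
Remaining concentration:
C = 22.0 * exp(-1.656)
= 22.0 * 0.1909010592
= 4.199823302 g/L
Extracted = 22.0 - 4.199823302 = 17.8001767 g/L
Extraction % = 17.8001767 / 22.0 * 100
= 80.9099%

80.9099%


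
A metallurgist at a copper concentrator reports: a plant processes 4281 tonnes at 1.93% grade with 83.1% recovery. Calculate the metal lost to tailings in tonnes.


13.9633 tonnes

Total metal in feed:
= 4281 * 1.93 / 100 = 82.6233 tonnes
Metal recovered:
= 82.6233 * 83.1 / 100 = 68.6599623 tonnes
Metal lost to tailings:
= 82.6233 - 68.6599623
= 13.9633 tonnes


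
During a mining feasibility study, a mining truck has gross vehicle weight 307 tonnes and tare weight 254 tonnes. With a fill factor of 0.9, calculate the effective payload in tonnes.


Maximum payload = gross - tare
= 307 - 254 = 53 tonnes
Effective payload = max payload * fill factor
= 53 * 0.9
= 47.7 tonnes

47.7 tonnes


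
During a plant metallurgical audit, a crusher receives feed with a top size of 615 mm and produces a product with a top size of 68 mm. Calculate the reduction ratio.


Reduction ratio = feed size / product size
= 615 / 68
= 9.0441

9.0441


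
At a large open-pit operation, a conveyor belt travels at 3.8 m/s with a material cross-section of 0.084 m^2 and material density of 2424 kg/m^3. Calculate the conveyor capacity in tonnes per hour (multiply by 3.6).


2785.4669 t/h

Volumetric flow = speed * area
= 3.8 * 0.084 = 0.3192 m^3/s
Mass flow = volumetric * density
= 0.3192 * 2424 = 773.7408 kg/s
Convert to t/h: multiply by 3.6
Capacity = 773.7408 * 3.6
= 2785.4669 t/h


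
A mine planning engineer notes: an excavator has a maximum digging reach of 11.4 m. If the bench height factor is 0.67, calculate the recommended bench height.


Bench height = reach * factor
= 11.4 * 0.67
= 7.638 m

7.638 m


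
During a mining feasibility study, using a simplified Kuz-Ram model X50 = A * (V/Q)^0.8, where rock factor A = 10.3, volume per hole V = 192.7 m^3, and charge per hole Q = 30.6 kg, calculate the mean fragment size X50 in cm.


Compute V/Q:
V/Q = 192.7 / 30.6 = 6.297385621
Raise to the power 0.8:
(V/Q)^0.8 = 6.297385621^0.8 = 4.358411487
Multiply by A:
X50 = 10.3 * 4.358411487
= 44.8916 cm

44.8916 cm


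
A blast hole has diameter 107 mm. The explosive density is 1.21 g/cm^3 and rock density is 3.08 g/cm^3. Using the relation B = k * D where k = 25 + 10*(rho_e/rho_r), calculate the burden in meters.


First, compute k:
rho_e / rho_r = 1.21 / 3.08 = 0.3928571429
k = 25 + 10 * 0.3928571429 = 28.92857143
Then, compute burden:
B = k * D / 1000 = 28.92857143 * 107 / 1000
= 3095.357143 / 1000
= 3.0954 m

3.0954 m


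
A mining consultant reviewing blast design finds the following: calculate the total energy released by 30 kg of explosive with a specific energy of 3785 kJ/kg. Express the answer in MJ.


Energy = mass * specific_energy / 1000
= 30 * 3785 / 1000
= 113550 / 1000
= 113.55 MJ

113.55 MJ


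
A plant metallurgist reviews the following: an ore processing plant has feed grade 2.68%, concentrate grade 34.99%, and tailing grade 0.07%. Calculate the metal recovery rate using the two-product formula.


97.5833%

Using the two-product formula:
R = 100 * c * (f - t) / (f * (c - t))
Numerator = 100 * 34.99 * (2.68 - 0.07)
= 100 * 34.99 * 2.61
= 9132.39
Denominator = 2.68 * (34.99 - 0.07)
= 2.68 * 34.92
= 93.5856
R = 9132.39 / 93.5856
= 97.5833%


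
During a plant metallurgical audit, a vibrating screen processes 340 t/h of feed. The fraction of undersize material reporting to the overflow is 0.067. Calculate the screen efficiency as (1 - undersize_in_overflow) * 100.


93.3%

Screen efficiency = (1 - fraction of undersize in overflow) * 100
= (1 - 0.067) * 100
= 0.933 * 100
= 93.3%


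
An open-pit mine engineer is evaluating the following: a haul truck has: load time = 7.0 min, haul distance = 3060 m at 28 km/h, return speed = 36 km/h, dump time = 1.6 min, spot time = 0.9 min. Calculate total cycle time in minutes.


21.1571 min

Convert haul speed to m/min: 28 * 1000/60 = 466.6666667 m/min
Haul time = 3060 / 466.6666667 = 6.557142857 min
Convert return speed to m/min: 36 * 1000/60 = 600 m/min
Return time = 3060 / 600 = 5.1 min
Total cycle time:
= 7.0 + 6.557142857 + 1.6 + 5.1 + 0.9
= 21.1571 min


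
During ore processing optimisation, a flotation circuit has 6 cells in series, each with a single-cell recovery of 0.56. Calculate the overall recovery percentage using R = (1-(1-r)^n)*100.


99.2744%

Complement of single-cell recovery:
1 - r = 1 - 0.56 = 0.44
Raise to power n:
(1 - r)^6 = 0.44^6 = 0.007256313856
Overall recovery:
R = (1 - 0.007256313856) * 100
= 99.2744%


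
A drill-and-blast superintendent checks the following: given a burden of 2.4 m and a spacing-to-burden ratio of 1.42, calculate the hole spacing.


3.408 m

Spacing = burden * ratio
= 2.4 * 1.42
= 3.408 m


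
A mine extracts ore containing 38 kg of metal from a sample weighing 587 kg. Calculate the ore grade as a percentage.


6.4736%

Ore grade = (metal mass / ore mass) * 100
= (38 / 587) * 100
= 0.06473594549 * 100
= 6.4736%


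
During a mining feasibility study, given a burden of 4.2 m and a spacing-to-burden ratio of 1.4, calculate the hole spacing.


Spacing = burden * ratio
= 4.2 * 1.4
= 5.88 m

5.88 m


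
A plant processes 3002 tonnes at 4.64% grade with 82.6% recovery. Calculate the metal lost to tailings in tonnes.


24.2369 tonnes

Total metal in feed:
= 3002 * 4.64 / 100 = 139.2928 tonnes
Metal recovered:
= 139.2928 * 82.6 / 100 = 115.0558528 tonnes
Metal lost to tailings:
= 139.2928 - 115.0558528
= 24.2369 tonnes


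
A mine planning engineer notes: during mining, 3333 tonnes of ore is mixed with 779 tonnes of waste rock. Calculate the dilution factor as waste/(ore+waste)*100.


18.9446%

Total material = ore + waste
= 3333 + 779 = 4112 tonnes
Dilution = waste / total * 100
= 779 / 4112 * 100
= 0.1894455253 * 100
= 18.9446%


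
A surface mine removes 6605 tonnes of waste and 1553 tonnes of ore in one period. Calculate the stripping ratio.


Stripping ratio = waste tonnage / ore tonnage
= 6605 / 1553
= 4.2531

4.2531


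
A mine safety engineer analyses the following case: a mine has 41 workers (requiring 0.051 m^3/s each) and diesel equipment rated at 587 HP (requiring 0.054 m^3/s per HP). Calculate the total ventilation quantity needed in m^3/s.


Airflow for workers:
Q_people = 41 * 0.051 = 2.091 m^3/s
Airflow for diesel equipment:
Q_diesel = 587 * 0.054 = 31.698 m^3/s
Total ventilation:
Q_total = 2.091 + 31.698
= 33.789 m^3/s

33.789 m^3/s


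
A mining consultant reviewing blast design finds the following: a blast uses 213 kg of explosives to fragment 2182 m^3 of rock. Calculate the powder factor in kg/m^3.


Powder factor = explosive mass / rock volume
= 213 / 2182
= 0.0976 kg/m^3

0.0976 kg/m^3


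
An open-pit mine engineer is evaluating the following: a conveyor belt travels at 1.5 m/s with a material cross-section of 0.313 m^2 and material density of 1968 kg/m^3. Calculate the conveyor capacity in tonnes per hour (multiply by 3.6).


3326.3136 t/h

Volumetric flow = speed * area
= 1.5 * 0.313 = 0.4695 m^3/s
Mass flow = volumetric * density
= 0.4695 * 1968 = 923.976 kg/s
Convert to t/h: multiply by 3.6
Capacity = 923.976 * 3.6
= 3326.3136 t/h


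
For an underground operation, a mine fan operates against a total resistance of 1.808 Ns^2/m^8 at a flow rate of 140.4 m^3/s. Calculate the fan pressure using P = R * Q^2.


Compute Q^2:
Q^2 = 140.4^2 = 19712.16
Compute pressure:
P = R * Q^2 = 1.808 * 19712.16
= 35639.5853 Pa

35639.5853 Pa


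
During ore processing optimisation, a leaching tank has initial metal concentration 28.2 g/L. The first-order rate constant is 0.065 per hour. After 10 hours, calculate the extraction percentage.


Compute the exponent:
-k * t = -0.065 * 10 = -0.65
Remaining concentration:
C = 28.2 * exp(-0.65)
= 28.2 * 0.5220457768
= 14.7216909 g/L
Extracted = 28.2 - 14.7216909 = 13.4783091 g/L
Extraction % = 13.4783091 / 28.2 * 100
= 47.7954%

47.7954%


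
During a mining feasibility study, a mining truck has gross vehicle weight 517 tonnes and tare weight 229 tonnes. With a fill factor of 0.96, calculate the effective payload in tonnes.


Maximum payload = gross - tare
= 517 - 229 = 288 tonnes
Effective payload = max payload * fill factor
= 288 * 0.96
= 276.48 tonnes

276.48 tonnes


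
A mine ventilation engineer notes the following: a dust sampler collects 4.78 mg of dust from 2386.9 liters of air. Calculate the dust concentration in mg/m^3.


Convert liters to m^3: 1 m^3 = 1000 L
Concentration = mass / volume * 1000
= 4.78 / 2386.9 * 1000
= 0.002002597511 * 1000
= 2.0026 mg/m^3

2.0026 mg/m^3


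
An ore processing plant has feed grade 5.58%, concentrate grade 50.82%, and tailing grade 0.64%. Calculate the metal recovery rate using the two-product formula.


89.6596%

Using the two-product formula:
R = 100 * c * (f - t) / (f * (c - t))
Numerator = 100 * 50.82 * (5.58 - 0.64)
= 100 * 50.82 * 4.94
= 25105.08
Denominator = 5.58 * (50.82 - 0.64)
= 5.58 * 50.18
= 280.0044
R = 25105.08 / 280.0044
= 89.6596%


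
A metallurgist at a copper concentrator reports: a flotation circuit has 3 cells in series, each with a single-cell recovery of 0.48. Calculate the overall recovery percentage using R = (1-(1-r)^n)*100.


85.9392%

Complement of single-cell recovery:
1 - r = 1 - 0.48 = 0.52
Raise to power n:
(1 - r)^3 = 0.52^3 = 0.140608
Overall recovery:
R = (1 - 0.140608) * 100
= 85.9392%


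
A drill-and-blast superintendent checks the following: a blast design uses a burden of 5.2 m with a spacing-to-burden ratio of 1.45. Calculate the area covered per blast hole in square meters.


First, find the spacing:
Spacing = burden * ratio = 5.2 * 1.45
= 7.54 m
Then, calculate the area:
Area = burden * spacing = 5.2 * 7.54
= 39.208 m^2

39.208 m^2


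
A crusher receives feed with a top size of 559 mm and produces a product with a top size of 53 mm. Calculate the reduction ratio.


Reduction ratio = feed size / product size
= 559 / 53
= 10.5472

10.5472


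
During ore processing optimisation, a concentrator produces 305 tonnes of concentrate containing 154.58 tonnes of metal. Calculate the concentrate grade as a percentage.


Grade = (metal in concentrate / concentrate mass) * 100
= (154.58 / 305) * 100
= 0.5068196721 * 100
= 50.682%

50.682%


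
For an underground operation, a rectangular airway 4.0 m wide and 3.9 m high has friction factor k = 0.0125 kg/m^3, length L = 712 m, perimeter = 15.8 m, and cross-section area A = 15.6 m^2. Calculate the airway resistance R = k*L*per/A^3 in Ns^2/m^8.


Compute the numerator:
k * L * per = 0.0125 * 712 * 15.8
= 140.62
Compute the denominator:
A^3 = 15.6^3 = 3796.416
Resistance:
R = 140.62 / 3796.416
= 0.037 Ns^2/m^8

0.037 Ns^2/m^8


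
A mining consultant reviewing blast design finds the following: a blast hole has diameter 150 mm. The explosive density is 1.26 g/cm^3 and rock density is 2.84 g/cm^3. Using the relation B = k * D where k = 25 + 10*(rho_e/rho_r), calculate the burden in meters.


First, compute k:
rho_e / rho_r = 1.26 / 2.84 = 0.4436619718
k = 25 + 10 * 0.4436619718 = 29.43661972
Then, compute burden:
B = k * D / 1000 = 29.43661972 * 150 / 1000
= 4415.492958 / 1000
= 4.4155 m

4.4155 m


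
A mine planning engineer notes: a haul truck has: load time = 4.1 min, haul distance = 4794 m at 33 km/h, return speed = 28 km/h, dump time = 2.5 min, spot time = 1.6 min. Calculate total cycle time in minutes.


27.1892 min

Convert haul speed to m/min: 33 * 1000/60 = 550 m/min
Haul time = 4794 / 550 = 8.716363636 min
Convert return speed to m/min: 28 * 1000/60 = 466.6666667 m/min
Return time = 4794 / 466.6666667 = 10.27285714 min
Total cycle time:
= 4.1 + 8.716363636 + 2.5 + 10.27285714 + 1.6
= 27.1892 min


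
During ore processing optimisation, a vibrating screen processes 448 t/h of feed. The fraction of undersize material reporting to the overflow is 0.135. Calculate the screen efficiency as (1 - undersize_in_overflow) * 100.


86.5%

Screen efficiency = (1 - fraction of undersize in overflow) * 100
= (1 - 0.135) * 100
= 0.865 * 100
= 86.5%


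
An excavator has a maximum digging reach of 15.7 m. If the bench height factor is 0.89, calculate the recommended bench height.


13.973 m

Bench height = reach * factor
= 15.7 * 0.89
= 13.973 m


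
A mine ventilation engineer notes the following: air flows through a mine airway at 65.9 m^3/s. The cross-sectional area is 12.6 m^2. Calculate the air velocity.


5.2302 m/s

Velocity = flow rate / cross-sectional area
= 65.9 / 12.6
= 5.2302 m/s


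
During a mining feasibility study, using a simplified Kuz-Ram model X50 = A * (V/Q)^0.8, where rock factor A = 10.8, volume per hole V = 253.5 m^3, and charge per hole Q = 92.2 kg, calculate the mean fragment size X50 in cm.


24.2561 cm

Compute V/Q:
V/Q = 253.5 / 92.2 = 2.749457701
Raise to the power 0.8:
(V/Q)^0.8 = 2.749457701^0.8 = 2.245937332
Multiply by A:
X50 = 10.8 * 2.245937332
= 24.2561 cm


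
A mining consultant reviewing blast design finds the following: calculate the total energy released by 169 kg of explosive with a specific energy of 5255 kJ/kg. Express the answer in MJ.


Energy = mass * specific_energy / 1000
= 169 * 5255 / 1000
= 888095 / 1000
= 888.095 MJ

888.095 MJ


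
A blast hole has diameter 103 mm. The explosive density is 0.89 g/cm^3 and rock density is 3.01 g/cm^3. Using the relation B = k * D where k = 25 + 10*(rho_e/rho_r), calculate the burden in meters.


First, compute k:
rho_e / rho_r = 0.89 / 3.01 = 0.2956810631
k = 25 + 10 * 0.2956810631 = 27.95681063
Then, compute burden:
B = k * D / 1000 = 27.95681063 * 103 / 1000
= 2879.551495 / 1000
= 2.8796 m

2.8796 m


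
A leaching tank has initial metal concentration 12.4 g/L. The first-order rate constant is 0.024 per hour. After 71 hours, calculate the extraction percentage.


81.8046%

Compute the exponent:
-k * t = -0.024 * 71 = -1.704
Remaining concentration:
C = 12.4 * exp(-1.704)
= 12.4 * 0.1819542495
= 2.256232694 g/L
Extracted = 12.4 - 2.256232694 = 10.14376731 g/L
Extraction % = 10.14376731 / 12.4 * 100
= 81.8046%


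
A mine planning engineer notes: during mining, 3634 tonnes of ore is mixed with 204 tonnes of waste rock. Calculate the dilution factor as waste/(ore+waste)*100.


5.3153%

Total material = ore + waste
= 3634 + 204 = 3838 tonnes
Dilution = waste / total * 100
= 204 / 3838 * 100
= 0.05315268369 * 100
= 5.3153%


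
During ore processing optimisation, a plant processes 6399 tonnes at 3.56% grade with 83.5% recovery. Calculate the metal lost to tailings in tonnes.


37.5877 tonnes

Total metal in feed:
= 6399 * 3.56 / 100 = 227.8044 tonnes
Metal recovered:
= 227.8044 * 83.5 / 100 = 190.216674 tonnes
Metal lost to tailings:
= 227.8044 - 190.216674
= 37.5877 tonnes


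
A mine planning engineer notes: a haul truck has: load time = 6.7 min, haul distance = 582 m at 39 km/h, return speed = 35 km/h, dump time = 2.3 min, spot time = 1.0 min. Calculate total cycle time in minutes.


11.8931 min

Convert haul speed to m/min: 39 * 1000/60 = 650 m/min
Haul time = 582 / 650 = 0.8953846154 min
Convert return speed to m/min: 35 * 1000/60 = 583.3333333 m/min
Return time = 582 / 583.3333333 = 0.9977142857 min
Total cycle time:
= 6.7 + 0.8953846154 + 2.3 + 0.9977142857 + 1.0
= 11.8931 min


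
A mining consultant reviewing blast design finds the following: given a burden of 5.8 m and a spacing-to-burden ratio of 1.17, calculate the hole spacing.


Spacing = burden * ratio
= 5.8 * 1.17
= 6.786 m

6.786 m


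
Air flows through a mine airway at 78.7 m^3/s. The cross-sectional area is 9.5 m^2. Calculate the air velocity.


Velocity = flow rate / cross-sectional area
= 78.7 / 9.5
= 8.2842 m/s

8.2842 m/s


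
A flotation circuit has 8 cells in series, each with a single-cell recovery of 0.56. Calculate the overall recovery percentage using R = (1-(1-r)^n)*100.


Complement of single-cell recovery:
1 - r = 1 - 0.56 = 0.44
Raise to power n:
(1 - r)^8 = 0.44^8 = 0.001404822363
Overall recovery:
R = (1 - 0.001404822363) * 100
= 99.8595%

99.8595%


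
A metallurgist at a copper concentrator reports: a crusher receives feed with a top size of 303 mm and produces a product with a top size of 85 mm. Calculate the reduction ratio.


Reduction ratio = feed size / product size
= 303 / 85
= 3.5647

3.5647


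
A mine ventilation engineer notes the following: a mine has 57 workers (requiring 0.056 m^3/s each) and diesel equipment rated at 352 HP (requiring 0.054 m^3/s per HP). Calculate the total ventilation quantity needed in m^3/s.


Airflow for workers:
Q_people = 57 * 0.056 = 3.192 m^3/s
Airflow for diesel equipment:
Q_diesel = 352 * 0.054 = 19.008 m^3/s
Total ventilation:
Q_total = 3.192 + 19.008
= 22.2 m^3/s

22.2 m^3/s


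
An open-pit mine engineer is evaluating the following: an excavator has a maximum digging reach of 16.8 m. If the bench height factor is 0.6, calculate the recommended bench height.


10.08 m

Bench height = reach * factor
= 16.8 * 0.6
= 10.08 m


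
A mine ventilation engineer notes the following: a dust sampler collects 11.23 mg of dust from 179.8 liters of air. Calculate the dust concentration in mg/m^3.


Convert liters to m^3: 1 m^3 = 1000 L
Concentration = mass / volume * 1000
= 11.23 / 179.8 * 1000
= 0.06245828699 * 1000
= 62.4583 mg/m^3

62.4583 mg/m^3


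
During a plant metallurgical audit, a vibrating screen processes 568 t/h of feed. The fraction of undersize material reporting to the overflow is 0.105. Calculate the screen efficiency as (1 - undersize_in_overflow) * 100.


89.5%

Screen efficiency = (1 - fraction of undersize in overflow) * 100
= (1 - 0.105) * 100
= 0.895 * 100
= 89.5%


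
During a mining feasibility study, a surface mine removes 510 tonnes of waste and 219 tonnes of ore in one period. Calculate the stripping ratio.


Stripping ratio = waste tonnage / ore tonnage
= 510 / 219
= 2.3288

2.3288


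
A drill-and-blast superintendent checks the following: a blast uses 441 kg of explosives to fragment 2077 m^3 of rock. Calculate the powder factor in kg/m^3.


Powder factor = explosive mass / rock volume
= 441 / 2077
= 0.2123 kg/m^3

0.2123 kg/m^3


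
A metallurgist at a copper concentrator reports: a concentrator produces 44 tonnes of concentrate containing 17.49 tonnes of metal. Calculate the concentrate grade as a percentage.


39.75%

Grade = (metal in concentrate / concentrate mass) * 100
= (17.49 / 44) * 100
= 0.3975 * 100
= 39.75%


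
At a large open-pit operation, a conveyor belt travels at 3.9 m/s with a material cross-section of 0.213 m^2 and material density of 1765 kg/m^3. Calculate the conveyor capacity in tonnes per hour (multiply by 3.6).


5278.2678 t/h

Volumetric flow = speed * area
= 3.9 * 0.213 = 0.8307 m^3/s
Mass flow = volumetric * density
= 0.8307 * 1765 = 1466.1855 kg/s
Convert to t/h: multiply by 3.6
Capacity = 1466.1855 * 3.6
= 5278.2678 t/h


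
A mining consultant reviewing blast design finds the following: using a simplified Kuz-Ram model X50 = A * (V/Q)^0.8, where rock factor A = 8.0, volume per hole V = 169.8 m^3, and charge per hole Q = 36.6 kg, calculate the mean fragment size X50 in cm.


Compute V/Q:
V/Q = 169.8 / 36.6 = 4.639344262
Raise to the power 0.8:
(V/Q)^0.8 = 4.639344262^0.8 = 3.413227849
Multiply by A:
X50 = 8.0 * 3.413227849
= 27.3058 cm

27.3058 cm


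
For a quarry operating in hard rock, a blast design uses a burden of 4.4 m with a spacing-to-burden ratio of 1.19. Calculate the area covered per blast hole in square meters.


23.0384 m^2

First, find the spacing:
Spacing = burden * ratio = 4.4 * 1.19
= 5.236 m
Then, calculate the area:
Area = burden * spacing = 4.4 * 5.236
= 23.0384 m^2


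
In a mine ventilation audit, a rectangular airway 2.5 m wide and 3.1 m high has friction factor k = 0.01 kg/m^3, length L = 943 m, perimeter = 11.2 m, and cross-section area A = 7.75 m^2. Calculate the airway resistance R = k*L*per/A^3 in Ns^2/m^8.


Compute the numerator:
k * L * per = 0.01 * 943 * 11.2
= 105.616
Compute the denominator:
A^3 = 7.75^3 = 465.484375
Resistance:
R = 105.616 / 465.484375
= 0.2269 Ns^2/m^8

0.2269 Ns^2/m^8


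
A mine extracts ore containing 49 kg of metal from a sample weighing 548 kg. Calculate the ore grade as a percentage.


8.9416%

Ore grade = (metal mass / ore mass) * 100
= (49 / 548) * 100
= 0.08941605839 * 100
= 8.9416%


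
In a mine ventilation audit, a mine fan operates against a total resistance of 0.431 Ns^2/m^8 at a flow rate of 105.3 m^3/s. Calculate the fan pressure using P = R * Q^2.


4778.9668 Pa

Compute Q^2:
Q^2 = 105.3^2 = 11088.09
Compute pressure:
P = R * Q^2 = 0.431 * 11088.09
= 4778.9668 Pa


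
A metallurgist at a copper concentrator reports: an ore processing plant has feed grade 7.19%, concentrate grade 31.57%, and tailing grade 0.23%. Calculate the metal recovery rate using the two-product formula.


97.5115%

Using the two-product formula:
R = 100 * c * (f - t) / (f * (c - t))
Numerator = 100 * 31.57 * (7.19 - 0.23)
= 100 * 31.57 * 6.96
= 21972.72
Denominator = 7.19 * (31.57 - 0.23)
= 7.19 * 31.34
= 225.3346
R = 21972.72 / 225.3346
= 97.5115%


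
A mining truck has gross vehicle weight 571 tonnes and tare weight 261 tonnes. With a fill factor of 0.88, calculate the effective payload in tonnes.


Maximum payload = gross - tare
= 571 - 261 = 310 tonnes
Effective payload = max payload * fill factor
= 310 * 0.88
= 272.8 tonnes

272.8 tonnes


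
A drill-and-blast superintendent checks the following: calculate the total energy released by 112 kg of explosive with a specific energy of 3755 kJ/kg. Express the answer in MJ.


420.56 MJ

Energy = mass * specific_energy / 1000
= 112 * 3755 / 1000
= 420560 / 1000
= 420.56 MJ


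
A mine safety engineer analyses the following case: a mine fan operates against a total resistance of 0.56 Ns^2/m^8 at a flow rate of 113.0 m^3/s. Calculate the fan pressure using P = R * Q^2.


7150.64 Pa

Compute Q^2:
Q^2 = 113.0^2 = 12769.0
Compute pressure:
P = R * Q^2 = 0.56 * 12769.0
= 7150.64 Pa


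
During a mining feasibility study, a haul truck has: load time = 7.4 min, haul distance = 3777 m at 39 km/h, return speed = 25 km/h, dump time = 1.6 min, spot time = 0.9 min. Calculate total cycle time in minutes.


Convert haul speed to m/min: 39 * 1000/60 = 650 m/min
Haul time = 3777 / 650 = 5.810769231 min
Convert return speed to m/min: 25 * 1000/60 = 416.6666667 m/min
Return time = 3777 / 416.6666667 = 9.0648 min
Total cycle time:
= 7.4 + 5.810769231 + 1.6 + 9.0648 + 0.9
= 24.7756 min

24.7756 min


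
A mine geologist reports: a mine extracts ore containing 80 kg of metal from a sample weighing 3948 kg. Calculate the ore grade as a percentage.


2.0263%

Ore grade = (metal mass / ore mass) * 100
= (80 / 3948) * 100
= 0.02026342452 * 100
= 2.0263%


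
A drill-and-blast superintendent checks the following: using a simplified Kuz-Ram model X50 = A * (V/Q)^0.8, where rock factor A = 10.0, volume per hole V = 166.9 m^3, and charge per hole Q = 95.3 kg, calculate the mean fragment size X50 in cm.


Compute V/Q:
V/Q = 166.9 / 95.3 = 1.751311647
Raise to the power 0.8:
(V/Q)^0.8 = 1.751311647^0.8 = 1.56563582
Multiply by A:
X50 = 10.0 * 1.56563582
= 15.6564 cm

15.6564 cm


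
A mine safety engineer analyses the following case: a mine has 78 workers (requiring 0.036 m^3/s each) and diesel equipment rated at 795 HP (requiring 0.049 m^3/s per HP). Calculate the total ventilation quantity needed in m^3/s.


41.763 m^3/s

Airflow for workers:
Q_people = 78 * 0.036 = 2.808 m^3/s
Airflow for diesel equipment:
Q_diesel = 795 * 0.049 = 38.955 m^3/s
Total ventilation:
Q_total = 2.808 + 38.955
= 41.763 m^3/s


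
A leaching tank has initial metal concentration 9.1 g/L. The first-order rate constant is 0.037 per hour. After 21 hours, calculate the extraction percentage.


Compute the exponent:
-k * t = -0.037 * 21 = -0.777
Remaining concentration:
C = 9.1 * exp(-0.777)
= 9.1 * 0.4597832942
= 4.184027977 g/L
Extracted = 9.1 - 4.184027977 = 4.915972023 g/L
Extraction % = 4.915972023 / 9.1 * 100
= 54.0217%

54.0217%
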